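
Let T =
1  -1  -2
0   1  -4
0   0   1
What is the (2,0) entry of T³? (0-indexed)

T = I + N where N = [[0, -1, -2], [0, 0, -4], [0, 0, 0]] is strictly upper-triangular, so N³ = 0.
(I + N)³ = I + 3·N + 3·N² = [[1, -3, 6], [0, 1, -12], [0, 0, 1]].

0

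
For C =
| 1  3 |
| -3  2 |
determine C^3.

C^2 = [[-8, 9], [-9, -5]]
C^3 = [[-35, -6], [6, -37]]

[[-35, -6], [6, -37]]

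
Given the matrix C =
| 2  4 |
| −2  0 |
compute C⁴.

C² = [[−4, 8], [−4, −8]]
C³ = [[−24, −16], [8, −16]]
C⁴ = [[−16, −96], [48, 32]]

[[−16, −96], [48, 32]]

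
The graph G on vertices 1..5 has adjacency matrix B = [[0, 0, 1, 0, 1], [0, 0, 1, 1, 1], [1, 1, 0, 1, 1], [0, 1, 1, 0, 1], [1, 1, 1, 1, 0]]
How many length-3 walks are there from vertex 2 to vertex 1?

The number of length-3 walks from vertex 2 to vertex 1 is entry (2,1) of B³, where B is the adjacency matrix.
B² = [[2, 2, 1, 2, 1], [2, 3, 2, 2, 2], [1, 2, 4, 2, 3], [2, 2, 2, 3, 2], [1, 2, 3, 2, 4]]
B³ = [[2, 4, 7, 4, 7], [4, 6, 9, 7, 9], [7, 9, 8, 9, 9], [4, 7, 9, 6, 9], [7, 9, 9, 9, 8]]

4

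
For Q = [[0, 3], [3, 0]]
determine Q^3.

Q^2 = [[9, 0], [0, 9]]
Q^3 = [[0, 27], [27, 0]]

[[0, 27], [27, 0]]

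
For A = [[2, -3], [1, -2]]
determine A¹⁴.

[[1, 0], [0, 1]]

A² = I (check: tr A = 0 and det A = -1), so A¹⁴ = I since 14 is even.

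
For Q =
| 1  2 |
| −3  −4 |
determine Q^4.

tr Q = −3 and det Q = 2, so the characteristic polynomial is λ² − (−3)λ + (2) with roots −1 and −2.
Eigenvectors give P = [[1, −2], [−1, 3]] with P⁻¹ = [[3, 2], [1, 1]], and Q = P·diag(−1, −2)·P⁻¹.
Then Q^4 = P·diag(1, 16)·P⁻¹ = [[1, −32], [−1, 48]] · [[3, 2], [1, 1]] = [[−29, −30], [45, 46]].

[[−29, −30], [45, 46]]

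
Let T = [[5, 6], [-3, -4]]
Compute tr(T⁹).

511

tr T = 1 and det T = -2, so the characteristic polynomial is λ² − (1)λ + (-2) with roots 2 and -1.
Eigenvectors give P = [[-2, -1], [1, 1]] with P⁻¹ = [[-1, -1], [1, 2]], and T = P·diag(2, -1)·P⁻¹.
Then T⁹ = P·diag(512, -1)·P⁻¹ = [[-1024, 1], [512, -1]] · [[-1, -1], [1, 2]] = [[1025, 1026], [-513, -514]].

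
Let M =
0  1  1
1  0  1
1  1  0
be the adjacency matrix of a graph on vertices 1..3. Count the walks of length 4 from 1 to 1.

The number of length-4 walks from vertex 1 to vertex 1 is entry (1,1) of M⁴, where M is the adjacency matrix.
M² = [[2, 1, 1], [1, 2, 1], [1, 1, 2]]
M³ = [[2, 3, 3], [3, 2, 3], [3, 3, 2]]
M⁴ = [[6, 5, 5], [5, 6, 5], [5, 5, 6]]

6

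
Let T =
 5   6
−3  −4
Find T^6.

tr T = 1 and det T = −2, so the characteristic polynomial is λ² − (1)λ + (−2) with roots −1 and 2.
Eigenvectors give P = [[−1, −2], [1, 1]] with P⁻¹ = [[1, 2], [−1, −1]], and T = P·diag(−1, 2)·P⁻¹.
Then T^6 = P·diag(1, 64)·P⁻¹ = [[−1, −128], [1, 64]] · [[1, 2], [−1, −1]] = [[127, 126], [−63, −62]].

[[127, 126], [−63, −62]]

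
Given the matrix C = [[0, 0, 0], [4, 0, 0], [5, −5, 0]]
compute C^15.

[[0, 0, 0], [0, 0, 0], [0, 0, 0]]

C is strictly triangular, hence nilpotent: C^3 = 0, so C^15 = 0.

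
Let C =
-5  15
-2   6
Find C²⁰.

[[-5, 15], [-2, 6]]

C² = C (a projection; rank 1, trace 1), so C²⁰ = C.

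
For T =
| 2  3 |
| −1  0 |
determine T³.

[[−4, 3], [−1, −6]]

T² = [[1, 6], [−2, −3]]
T³ = [[−4, 3], [−1, −6]]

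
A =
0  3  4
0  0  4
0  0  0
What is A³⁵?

A is strictly triangular, hence nilpotent: A³ = 0, so A³⁵ = 0.

[[0, 0, 0], [0, 0, 0], [0, 0, 0]]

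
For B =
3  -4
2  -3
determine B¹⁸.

[[1, 0], [0, 1]]

B² = I (check: tr B = 0 and det B = -1), so B¹⁸ = I since 18 is even.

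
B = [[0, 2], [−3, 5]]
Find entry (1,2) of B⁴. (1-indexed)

130

tr B = 5 and det B = 6, so the characteristic polynomial is λ² − (5)λ + (6) with roots 2 and 3.
Eigenvectors give P = [[−1, −2], [−1, −3]] with P⁻¹ = [[−3, 2], [1, −1]], and B = P·diag(2, 3)·P⁻¹.
Then B⁴ = P·diag(16, 81)·P⁻¹ = [[−16, −162], [−16, −243]] · [[−3, 2], [1, −1]] = [[−114, 130], [−195, 211]].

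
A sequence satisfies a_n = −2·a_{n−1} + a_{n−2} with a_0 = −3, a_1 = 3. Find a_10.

With companion matrix C = [[−2, 1], [1, 0]], [a_n, a_{n−1}]ᵀ = C·[a_{n−1}, a_{n−2}]ᵀ, so [a_10, a_9]ᵀ = C⁹·[a_1, a_0]ᵀ.
C⁹ = [[−2378, 985], [985, −408]], giving [a_10, a_9]ᵀ = [[−10089], [4179]].

−10089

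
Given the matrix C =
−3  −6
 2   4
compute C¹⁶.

[[−3, −6], [2, 4]]

C² = C (a projection; rank 1, trace 1), so C¹⁶ = C.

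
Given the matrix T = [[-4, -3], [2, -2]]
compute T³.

[[-4, -66], [44, 40]]

T² = [[10, 18], [-12, -2]]
T³ = [[-4, -66], [44, 40]]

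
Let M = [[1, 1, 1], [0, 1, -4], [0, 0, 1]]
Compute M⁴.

M = I + N where N = [[0, 1, 1], [0, 0, -4], [0, 0, 0]] is strictly upper-triangular, so N³ = 0.
(I + N)⁴ = I + 4·N + 6·N² = [[1, 4, -20], [0, 1, -16], [0, 0, 1]].

[[1, 4, -20], [0, 1, -16], [0, 0, 1]]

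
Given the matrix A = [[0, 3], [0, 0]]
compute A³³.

A is strictly triangular, hence nilpotent: A² = 0, so A³³ = 0.

[[0, 0], [0, 0]]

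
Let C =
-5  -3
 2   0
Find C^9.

[[-58025, -57513], [38342, 37830]]

tr C = -5 and det C = 6, so the characteristic polynomial is λ² − (-5)λ + (6) with roots -2 and -3.
Eigenvectors give P = [[-1, 3], [1, -2]] with P⁻¹ = [[2, 3], [1, 1]], and C = P·diag(-2, -3)·P⁻¹.
Then C^9 = P·diag(-512, -19683)·P⁻¹ = [[512, -59049], [-512, 39366]] · [[2, 3], [1, 1]] = [[-58025, -57513], [38342, 37830]].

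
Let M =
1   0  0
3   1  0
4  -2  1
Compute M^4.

[[1, 0, 0], [12, 1, 0], [-20, -8, 1]]

M = I + N where N = [[0, 0, 0], [3, 0, 0], [4, -2, 0]] is strictly lower-triangular, so N^3 = 0.
(I + N)^4 = I + 4·N + 6·N^2 = [[1, 0, 0], [12, 1, 0], [-20, -8, 1]].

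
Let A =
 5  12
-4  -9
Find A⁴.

[[-239, -480], [160, 321]]

tr A = -4 and det A = 3, so the characteristic polynomial is λ² − (-4)λ + (3) with roots -1 and -3.
Eigenvectors give P = [[2, -3], [-1, 2]] with P⁻¹ = [[2, 3], [1, 2]], and A = P·diag(-1, -3)·P⁻¹.
Then A⁴ = P·diag(1, 81)·P⁻¹ = [[2, -243], [-1, 162]] · [[2, 3], [1, 2]] = [[-239, -480], [160, 321]].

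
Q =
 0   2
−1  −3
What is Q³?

tr Q = −3 and det Q = 2, so the characteristic polynomial is λ² − (−3)λ + (2) with roots −2 and −1.
Eigenvectors give P = [[−1, −2], [1, 1]] with P⁻¹ = [[1, 2], [−1, −1]], and Q = P·diag(−2, −1)·P⁻¹.
Then Q³ = P·diag(−8, −1)·P⁻¹ = [[8, 2], [−8, −1]] · [[1, 2], [−1, −1]] = [[6, 14], [−7, −15]].

[[6, 14], [−7, −15]]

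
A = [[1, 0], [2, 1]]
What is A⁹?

[[1, 0], [18, 1]]

A = I + N where N = [[0, 0], [2, 0]] is strictly lower-triangular, so N² = 0.
(I + N)⁹ = I + 9·N = [[1, 0], [18, 1]].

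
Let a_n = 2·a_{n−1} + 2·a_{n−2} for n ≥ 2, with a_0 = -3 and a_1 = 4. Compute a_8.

1616

With companion matrix M = [[2, 2], [1, 0]], [a_n, a_{n−1}]ᵀ = M·[a_{n−1}, a_{n−2}]ᵀ, so [a_8, a_7]ᵀ = M⁷·[a_1, a_0]ᵀ.
M⁷ = [[896, 656], [328, 240]], giving [a_8, a_7]ᵀ = [[1616], [592]].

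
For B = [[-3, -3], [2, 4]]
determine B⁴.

B² = [[3, -3], [2, 10]]
B³ = [[-15, -21], [14, 34]]
B⁴ = [[3, -39], [26, 94]]

[[3, -39], [26, 94]]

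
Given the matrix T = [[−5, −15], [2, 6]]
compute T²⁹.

T² = T (a projection; rank 1, trace 1), so T²⁹ = T.

[[−5, −15], [2, 6]]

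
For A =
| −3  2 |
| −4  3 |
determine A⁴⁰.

A² = I (check: tr A = 0 and det A = −1), so A⁴⁰ = I since 40 is even.

[[1, 0], [0, 1]]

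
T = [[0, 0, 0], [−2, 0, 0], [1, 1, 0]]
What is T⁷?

T is strictly triangular, hence nilpotent: T³ = 0, so T⁷ = 0.

[[0, 0, 0], [0, 0, 0], [0, 0, 0]]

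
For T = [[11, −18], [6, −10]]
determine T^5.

tr T = 1 and det T = −2, so the characteristic polynomial is λ² − (1)λ + (−2) with roots −1 and 2.
Eigenvectors give P = [[−3, 2], [−2, 1]] with P⁻¹ = [[1, −2], [2, −3]], and T = P·diag(−1, 2)·P⁻¹.
Then T^5 = P·diag(−1, 32)·P⁻¹ = [[3, 64], [2, 32]] · [[1, −2], [2, −3]] = [[131, −198], [66, −100]].

[[131, −198], [66, −100]]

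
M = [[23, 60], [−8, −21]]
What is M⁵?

[[1463, 3660], [−488, −1221]]

tr M = 2 and det M = −3, so the characteristic polynomial is λ² − (2)λ + (−3) with roots 3 and −1.
Eigenvectors give P = [[3, −5], [−1, 2]] with P⁻¹ = [[2, 5], [1, 3]], and M = P·diag(3, −1)·P⁻¹.
Then M⁵ = P·diag(243, −1)·P⁻¹ = [[729, 5], [−243, −2]] · [[2, 5], [1, 3]] = [[1463, 3660], [−488, −1221]].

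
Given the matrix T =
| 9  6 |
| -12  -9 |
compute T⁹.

[[59049, 39366], [-78732, -59049]]

tr T = 0 and det T = -9, so the characteristic polynomial is λ² − (0)λ + (-9) with roots 3 and -3.
Eigenvectors give P = [[-1, -1], [1, 2]] with P⁻¹ = [[-2, -1], [1, 1]], and T = P·diag(3, -3)·P⁻¹.
Then T⁹ = P·diag(19683, -19683)·P⁻¹ = [[-19683, 19683], [19683, -39366]] · [[-2, -1], [1, 1]] = [[59049, 39366], [-78732, -59049]].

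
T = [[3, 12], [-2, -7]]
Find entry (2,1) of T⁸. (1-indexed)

tr T = -4 and det T = 3, so the characteristic polynomial is λ² − (-4)λ + (3) with roots -1 and -3.
Eigenvectors give P = [[-3, -2], [1, 1]] with P⁻¹ = [[-1, -2], [1, 3]], and T = P·diag(-1, -3)·P⁻¹.
Then T⁸ = P·diag(1, 6561)·P⁻¹ = [[-3, -13122], [1, 6561]] · [[-1, -2], [1, 3]] = [[-13119, -39360], [6560, 19681]].

6560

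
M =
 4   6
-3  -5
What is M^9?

[[514, 1026], [-513, -1025]]

tr M = -1 and det M = -2, so the characteristic polynomial is λ² − (-1)λ + (-2) with roots -2 and 1.
Eigenvectors give P = [[1, 2], [-1, -1]] with P⁻¹ = [[-1, -2], [1, 1]], and M = P·diag(-2, 1)·P⁻¹.
Then M^9 = P·diag(-512, 1)·P⁻¹ = [[-512, 2], [512, -1]] · [[-1, -2], [1, 1]] = [[514, 1026], [-513, -1025]].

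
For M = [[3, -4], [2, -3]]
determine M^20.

[[1, 0], [0, 1]]

M² = I (check: tr M = 0 and det M = -1), so M^20 = I since 20 is even.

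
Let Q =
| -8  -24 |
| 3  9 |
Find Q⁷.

Q² = Q (a projection; rank 1, trace 1), so Q⁷ = Q.

[[-8, -24], [3, 9]]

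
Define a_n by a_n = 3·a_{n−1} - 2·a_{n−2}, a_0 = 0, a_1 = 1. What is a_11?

2047

With companion matrix C = [[3, -2], [1, 0]], [a_n, a_{n−1}]ᵀ = C·[a_{n−1}, a_{n−2}]ᵀ, so [a_11, a_10]ᵀ = C^10·[a_1, a_0]ᵀ.
C^10 = [[2047, -2046], [1023, -1022]], giving [a_11, a_10]ᵀ = [[2047], [1023]].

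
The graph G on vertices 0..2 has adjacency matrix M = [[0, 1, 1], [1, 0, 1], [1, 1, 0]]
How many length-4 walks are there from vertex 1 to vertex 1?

6

The number of length-4 walks from vertex 1 to vertex 1 is entry (1,1) of M⁴, where M is the adjacency matrix.
M² = [[2, 1, 1], [1, 2, 1], [1, 1, 2]]
M³ = [[2, 3, 3], [3, 2, 3], [3, 3, 2]]
M⁴ = [[6, 5, 5], [5, 6, 5], [5, 5, 6]]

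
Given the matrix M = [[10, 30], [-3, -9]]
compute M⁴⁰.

[[10, 30], [-3, -9]]

M² = M (a projection; rank 1, trace 1), so M⁴⁰ = M.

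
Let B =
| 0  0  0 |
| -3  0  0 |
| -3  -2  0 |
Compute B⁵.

[[0, 0, 0], [0, 0, 0], [0, 0, 0]]

B is strictly triangular, hence nilpotent: B³ = 0, so B⁵ = 0.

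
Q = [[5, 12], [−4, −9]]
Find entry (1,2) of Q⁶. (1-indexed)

tr Q = −4 and det Q = 3, so the characteristic polynomial is λ² − (−4)λ + (3) with roots −1 and −3.
Eigenvectors give P = [[−2, −3], [1, 2]] with P⁻¹ = [[−2, −3], [1, 2]], and Q = P·diag(−1, −3)·P⁻¹.
Then Q⁶ = P·diag(1, 729)·P⁻¹ = [[−2, −2187], [1, 1458]] · [[−2, −3], [1, 2]] = [[−2183, −4368], [1456, 2913]].

−4368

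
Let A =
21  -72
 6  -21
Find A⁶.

tr A = 0 and det A = -9, so the characteristic polynomial is λ² − (0)λ + (-9) with roots -3 and 3.
Eigenvectors give P = [[3, 4], [1, 1]] with P⁻¹ = [[-1, 4], [1, -3]], and A = P·diag(-3, 3)·P⁻¹.
Then A⁶ = P·diag(729, 729)·P⁻¹ = [[2187, 2916], [729, 729]] · [[-1, 4], [1, -3]] = [[729, 0], [0, 729]].

[[729, 0], [0, 729]]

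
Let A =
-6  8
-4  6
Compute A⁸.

[[256, 0], [0, 256]]

tr A = 0 and det A = -4, so the characteristic polynomial is λ² − (0)λ + (-4) with roots 2 and -2.
Eigenvectors give P = [[-1, 2], [-1, 1]] with P⁻¹ = [[1, -2], [1, -1]], and A = P·diag(2, -2)·P⁻¹.
Then A⁸ = P·diag(256, 256)·P⁻¹ = [[-256, 512], [-256, 256]] · [[1, -2], [1, -1]] = [[256, 0], [0, 256]].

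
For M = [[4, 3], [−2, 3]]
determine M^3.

M^2 = [[10, 21], [−14, 3]]
M^3 = [[−2, 93], [−62, −33]]

[[−2, 93], [−62, −33]]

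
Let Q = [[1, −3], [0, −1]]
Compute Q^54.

[[1, 0], [0, 1]]

Q² = I (check: tr Q = 0 and det Q = −1), so Q^54 = I since 54 is even.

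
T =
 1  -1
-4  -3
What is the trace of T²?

18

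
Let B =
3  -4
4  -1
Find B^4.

B^2 = [[-7, -8], [8, -15]]
B^3 = [[-53, 36], [-36, -17]]
B^4 = [[-15, 176], [-176, 161]]

[[-15, 176], [-176, 161]]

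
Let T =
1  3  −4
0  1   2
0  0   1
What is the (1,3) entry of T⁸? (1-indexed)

T = I + N where N = [[0, 3, −4], [0, 0, 2], [0, 0, 0]] is strictly upper-triangular, so N³ = 0.
(I + N)⁸ = I + 8·N + 28·N² = [[1, 24, 136], [0, 1, 16], [0, 0, 1]].

136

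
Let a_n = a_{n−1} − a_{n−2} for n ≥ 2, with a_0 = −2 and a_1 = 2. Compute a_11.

With companion matrix Q = [[1, −1], [1, 0]], [a_n, a_{n−1}]ᵀ = Q·[a_{n−1}, a_{n−2}]ᵀ, so [a_11, a_10]ᵀ = Q^10·[a_1, a_0]ᵀ.
Q^10 = [[−1, 1], [−1, 0]], giving [a_11, a_10]ᵀ = [[−4], [−2]].

−4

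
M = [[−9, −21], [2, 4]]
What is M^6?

tr M = −5 and det M = 6, so the characteristic polynomial is λ² − (−5)λ + (6) with roots −2 and −3.
Eigenvectors give P = [[−3, 7], [1, −2]] with P⁻¹ = [[2, 7], [1, 3]], and M = P·diag(−2, −3)·P⁻¹.
Then M^6 = P·diag(64, 729)·P⁻¹ = [[−192, 5103], [64, −1458]] · [[2, 7], [1, 3]] = [[4719, 13965], [−1330, −3926]].

[[4719, 13965], [−1330, −3926]]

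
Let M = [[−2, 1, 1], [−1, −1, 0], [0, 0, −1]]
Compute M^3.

[[−3, 6, 6], [−6, 3, 4], [0, 0, −1]]

M^2 = [[3, −3, −3], [3, 0, −1], [0, 0, 1]]
M^3 = [[−3, 6, 6], [−6, 3, 4], [0, 0, −1]]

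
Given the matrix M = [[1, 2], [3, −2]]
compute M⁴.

[[55, −34], [−51, 106]]

M² = [[7, −2], [−3, 10]]
M³ = [[1, 18], [27, −26]]
M⁴ = [[55, −34], [−51, 106]]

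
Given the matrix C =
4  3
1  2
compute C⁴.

C² = [[19, 18], [6, 7]]
C³ = [[94, 93], [31, 32]]
C⁴ = [[469, 468], [156, 157]]

[[469, 468], [156, 157]]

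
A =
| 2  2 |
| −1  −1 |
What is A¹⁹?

[[2, 2], [−1, −1]]

A² = A (a projection; rank 1, trace 1), so A¹⁹ = A.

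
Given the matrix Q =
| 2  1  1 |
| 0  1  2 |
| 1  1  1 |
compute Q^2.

[[5, 4, 5], [2, 3, 4], [3, 3, 4]]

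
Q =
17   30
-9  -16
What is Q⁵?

tr Q = 1 and det Q = -2, so the characteristic polynomial is λ² − (1)λ + (-2) with roots 2 and -1.
Eigenvectors give P = [[-2, -5], [1, 3]] with P⁻¹ = [[-3, -5], [1, 2]], and Q = P·diag(2, -1)·P⁻¹.
Then Q⁵ = P·diag(32, -1)·P⁻¹ = [[-64, 5], [32, -3]] · [[-3, -5], [1, 2]] = [[197, 330], [-99, -166]].

[[197, 330], [-99, -166]]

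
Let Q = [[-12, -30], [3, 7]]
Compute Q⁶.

[[6714, 19950], [-1995, -5921]]

tr Q = -5 and det Q = 6, so the characteristic polynomial is λ² − (-5)λ + (6) with roots -3 and -2.
Eigenvectors give P = [[10, -3], [-3, 1]] with P⁻¹ = [[1, 3], [3, 10]], and Q = P·diag(-3, -2)·P⁻¹.
Then Q⁶ = P·diag(729, 64)·P⁻¹ = [[7290, -192], [-2187, 64]] · [[1, 3], [3, 10]] = [[6714, 19950], [-1995, -5921]].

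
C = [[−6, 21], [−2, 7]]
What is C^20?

[[−6, 21], [−2, 7]]

C² = C (a projection; rank 1, trace 1), so C^20 = C.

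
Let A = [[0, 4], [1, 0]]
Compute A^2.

[[4, 0], [0, 4]]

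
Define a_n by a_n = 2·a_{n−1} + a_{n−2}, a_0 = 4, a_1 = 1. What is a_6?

186

With companion matrix T = [[2, 1], [1, 0]], [a_n, a_{n−1}]ᵀ = T·[a_{n−1}, a_{n−2}]ᵀ, so [a_6, a_5]ᵀ = T⁵·[a_1, a_0]ᵀ.
T⁵ = [[70, 29], [29, 12]], giving [a_6, a_5]ᵀ = [[186], [77]].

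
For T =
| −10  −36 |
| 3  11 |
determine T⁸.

[[−764, −3060], [255, 1021]]

tr T = 1 and det T = −2, so the characteristic polynomial is λ² − (1)λ + (−2) with roots −1 and 2.
Eigenvectors give P = [[4, −3], [−1, 1]] with P⁻¹ = [[1, 3], [1, 4]], and T = P·diag(−1, 2)·P⁻¹.
Then T⁸ = P·diag(1, 256)·P⁻¹ = [[4, −768], [−1, 256]] · [[1, 3], [1, 4]] = [[−764, −3060], [255, 1021]].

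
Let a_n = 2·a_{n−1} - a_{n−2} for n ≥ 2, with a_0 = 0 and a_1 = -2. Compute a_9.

With companion matrix T = [[2, -1], [1, 0]], [a_n, a_{n−1}]ᵀ = T·[a_{n−1}, a_{n−2}]ᵀ, so [a_9, a_8]ᵀ = T⁸·[a_1, a_0]ᵀ.
T⁸ = [[9, -8], [8, -7]], giving [a_9, a_8]ᵀ = [[-18], [-16]].

-18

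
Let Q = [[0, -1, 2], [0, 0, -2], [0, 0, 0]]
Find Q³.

Q is strictly triangular, hence nilpotent: Q³ = 0, so Q³ = 0.

[[0, 0, 0], [0, 0, 0], [0, 0, 0]]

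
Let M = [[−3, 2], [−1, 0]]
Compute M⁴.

tr M = −3 and det M = 2, so the characteristic polynomial is λ² − (−3)λ + (2) with roots −1 and −2.
Eigenvectors give P = [[1, 2], [1, 1]] with P⁻¹ = [[−1, 2], [1, −1]], and M = P·diag(−1, −2)·P⁻¹.
Then M⁴ = P·diag(1, 16)·P⁻¹ = [[1, 32], [1, 16]] · [[−1, 2], [1, −1]] = [[31, −30], [15, −14]].

[[31, −30], [15, −14]]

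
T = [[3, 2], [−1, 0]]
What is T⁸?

tr T = 3 and det T = 2, so the characteristic polynomial is λ² − (3)λ + (2) with roots 2 and 1.
Eigenvectors give P = [[−2, 1], [1, −1]] with P⁻¹ = [[−1, −1], [−1, −2]], and T = P·diag(2, 1)·P⁻¹.
Then T⁸ = P·diag(256, 1)·P⁻¹ = [[−512, 1], [256, −1]] · [[−1, −1], [−1, −2]] = [[511, 510], [−255, −254]].

[[511, 510], [−255, −254]]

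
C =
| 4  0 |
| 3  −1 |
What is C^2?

[[16, 0], [9, 1]]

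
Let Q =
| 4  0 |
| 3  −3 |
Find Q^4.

[[256, 0], [75, 81]]

Q^2 = [[16, 0], [3, 9]]
Q^3 = [[64, 0], [39, −27]]
Q^4 = [[256, 0], [75, 81]]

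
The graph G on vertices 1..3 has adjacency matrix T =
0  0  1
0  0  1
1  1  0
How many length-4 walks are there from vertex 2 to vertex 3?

The number of length-4 walks from vertex 2 to vertex 3 is entry (2,3) of T⁴, where T is the adjacency matrix.
T² = [[1, 1, 0], [1, 1, 0], [0, 0, 2]]
T³ = [[0, 0, 2], [0, 0, 2], [2, 2, 0]]
T⁴ = [[2, 2, 0], [2, 2, 0], [0, 0, 4]]

0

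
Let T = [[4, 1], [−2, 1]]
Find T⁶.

tr T = 5 and det T = 6, so the characteristic polynomial is λ² − (5)λ + (6) with roots 2 and 3.
Eigenvectors give P = [[−1, −1], [2, 1]] with P⁻¹ = [[1, 1], [−2, −1]], and T = P·diag(2, 3)·P⁻¹.
Then T⁶ = P·diag(64, 729)·P⁻¹ = [[−64, −729], [128, 729]] · [[1, 1], [−2, −1]] = [[1394, 665], [−1330, −601]].

[[1394, 665], [−1330, −601]]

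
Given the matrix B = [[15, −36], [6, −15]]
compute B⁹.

tr B = 0 and det B = −9, so the characteristic polynomial is λ² − (0)λ + (−9) with roots −3 and 3.
Eigenvectors give P = [[−2, −3], [−1, −1]] with P⁻¹ = [[1, −3], [−1, 2]], and B = P·diag(−3, 3)·P⁻¹.
Then B⁹ = P·diag(−19683, 19683)·P⁻¹ = [[39366, −59049], [19683, −19683]] · [[1, −3], [−1, 2]] = [[98415, −236196], [39366, −98415]].

[[98415, −236196], [39366, −98415]]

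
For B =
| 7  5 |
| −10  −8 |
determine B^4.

tr B = −1 and det B = −6, so the characteristic polynomial is λ² − (−1)λ + (−6) with roots 2 and −3.
Eigenvectors give P = [[−1, −1], [1, 2]] with P⁻¹ = [[−2, −1], [1, 1]], and B = P·diag(2, −3)·P⁻¹.
Then B^4 = P·diag(16, 81)·P⁻¹ = [[−16, −81], [16, 162]] · [[−2, −1], [1, 1]] = [[−49, −65], [130, 146]].

[[−49, −65], [130, 146]]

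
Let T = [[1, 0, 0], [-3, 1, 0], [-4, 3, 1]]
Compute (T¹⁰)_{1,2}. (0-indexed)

T = I + N where N = [[0, 0, 0], [-3, 0, 0], [-4, 3, 0]] is strictly lower-triangular, so N³ = 0.
(I + N)¹⁰ = I + 10·N + 45·N² = [[1, 0, 0], [-30, 1, 0], [-445, 30, 1]].

0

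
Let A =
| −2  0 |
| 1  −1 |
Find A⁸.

tr A = −3 and det A = 2, so the characteristic polynomial is λ² − (−3)λ + (2) with roots −2 and −1.
Eigenvectors give P = [[1, 0], [−1, −1]] with P⁻¹ = [[1, 0], [−1, −1]], and A = P·diag(−2, −1)·P⁻¹.
Then A⁸ = P·diag(256, 1)·P⁻¹ = [[256, 0], [−256, −1]] · [[1, 0], [−1, −1]] = [[256, 0], [−255, 1]].

[[256, 0], [−255, 1]]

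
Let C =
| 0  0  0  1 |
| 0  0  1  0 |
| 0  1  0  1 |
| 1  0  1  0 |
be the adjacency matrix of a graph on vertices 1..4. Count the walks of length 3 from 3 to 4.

3

The number of length-3 walks from vertex 3 to vertex 4 is entry (3,4) of C³, where C is the adjacency matrix.
C² = [[1, 0, 1, 0], [0, 1, 0, 1], [1, 0, 2, 0], [0, 1, 0, 2]]
C³ = [[0, 1, 0, 2], [1, 0, 2, 0], [0, 2, 0, 3], [2, 0, 3, 0]]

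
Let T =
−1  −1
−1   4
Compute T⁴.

T² = [[2, −3], [−3, 17]]
T³ = [[1, −14], [−14, 71]]
T⁴ = [[13, −57], [−57, 298]]

[[13, −57], [−57, 298]]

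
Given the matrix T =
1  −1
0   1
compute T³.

T = I + N where N = [[0, −1], [0, 0]] is strictly upper-triangular, so N² = 0.
(I + N)³ = I + 3·N = [[1, −3], [0, 1]].

[[1, −3], [0, 1]]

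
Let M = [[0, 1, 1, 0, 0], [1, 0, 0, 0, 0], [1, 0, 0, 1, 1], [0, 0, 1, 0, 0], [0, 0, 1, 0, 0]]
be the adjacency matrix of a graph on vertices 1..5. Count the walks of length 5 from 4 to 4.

The number of length-5 walks from vertex 4 to vertex 4 is entry (4,4) of M^5, where M is the adjacency matrix.
M^2 = [[2, 0, 0, 1, 1], [0, 1, 1, 0, 0], [0, 1, 3, 0, 0], [1, 0, 0, 1, 1], [1, 0, 0, 1, 1]]
M^3 = [[0, 2, 4, 0, 0], [2, 0, 0, 1, 1], [4, 0, 0, 3, 3], [0, 1, 3, 0, 0], [0, 1, 3, 0, 0]]
M^4 = [[6, 0, 0, 4, 4], [0, 2, 4, 0, 0], [0, 4, 10, 0, 0], [4, 0, 0, 3, 3], [4, 0, 0, 3, 3]]
M^5 = [[0, 6, 14, 0, 0], [6, 0, 0, 4, 4], [14, 0, 0, 10, 10], [0, 4, 10, 0, 0], [0, 4, 10, 0, 0]]

0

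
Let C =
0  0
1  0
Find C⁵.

[[0, 0], [0, 0]]

C is strictly triangular, hence nilpotent: C² = 0, so C⁵ = 0.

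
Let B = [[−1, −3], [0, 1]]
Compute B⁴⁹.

B² = I (check: tr B = 0 and det B = −1), so B⁴⁹ = B since 49 is odd.

[[−1, −3], [0, 1]]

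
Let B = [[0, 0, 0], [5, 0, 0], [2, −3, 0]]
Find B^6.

[[0, 0, 0], [0, 0, 0], [0, 0, 0]]

B is strictly triangular, hence nilpotent: B^3 = 0, so B^6 = 0.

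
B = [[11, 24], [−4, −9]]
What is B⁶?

tr B = 2 and det B = −3, so the characteristic polynomial is λ² − (2)λ + (−3) with roots −1 and 3.
Eigenvectors give P = [[−2, −3], [1, 1]] with P⁻¹ = [[1, 3], [−1, −2]], and B = P·diag(−1, 3)·P⁻¹.
Then B⁶ = P·diag(1, 729)·P⁻¹ = [[−2, −2187], [1, 729]] · [[1, 3], [−1, −2]] = [[2185, 4368], [−728, −1455]].

[[2185, 4368], [−728, −1455]]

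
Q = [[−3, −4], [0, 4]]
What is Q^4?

[[81, −100], [0, 256]]

Q^2 = [[9, −4], [0, 16]]
Q^3 = [[−27, −52], [0, 64]]
Q^4 = [[81, −100], [0, 256]]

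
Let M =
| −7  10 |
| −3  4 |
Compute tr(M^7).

−129

tr M = −3 and det M = 2, so the characteristic polynomial is λ² − (−3)λ + (2) with roots −1 and −2.
Eigenvectors give P = [[−5, −2], [−3, −1]] with P⁻¹ = [[1, −2], [−3, 5]], and M = P·diag(−1, −2)·P⁻¹.
Then M^7 = P·diag(−1, −128)·P⁻¹ = [[5, 256], [3, 128]] · [[1, −2], [−3, 5]] = [[−763, 1270], [−381, 634]].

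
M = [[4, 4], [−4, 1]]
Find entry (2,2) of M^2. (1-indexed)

−15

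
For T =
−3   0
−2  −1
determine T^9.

[[−19683, 0], [−19682, −1]]

tr T = −4 and det T = 3, so the characteristic polynomial is λ² − (−4)λ + (3) with roots −1 and −3.
Eigenvectors give P = [[0, 1], [−1, 1]] with P⁻¹ = [[1, −1], [1, 0]], and T = P·diag(−1, −3)·P⁻¹.
Then T^9 = P·diag(−1, −19683)·P⁻¹ = [[0, −19683], [1, −19683]] · [[1, −1], [1, 0]] = [[−19683, 0], [−19682, −1]].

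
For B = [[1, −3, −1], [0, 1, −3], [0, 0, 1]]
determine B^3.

B = I + N where N = [[0, −3, −1], [0, 0, −3], [0, 0, 0]] is strictly upper-triangular, so N^3 = 0.
(I + N)^3 = I + 3·N + 3·N^2 = [[1, −9, 24], [0, 1, −9], [0, 0, 1]].

[[1, −9, 24], [0, 1, −9], [0, 0, 1]]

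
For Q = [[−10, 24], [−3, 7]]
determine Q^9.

[[−4600, 12264], [−1533, 4087]]

tr Q = −3 and det Q = 2, so the characteristic polynomial is λ² − (−3)λ + (2) with roots −1 and −2.
Eigenvectors give P = [[−8, 3], [−3, 1]] with P⁻¹ = [[1, −3], [3, −8]], and Q = P·diag(−1, −2)·P⁻¹.
Then Q^9 = P·diag(−1, −512)·P⁻¹ = [[8, −1536], [3, −512]] · [[1, −3], [3, −8]] = [[−4600, 12264], [−1533, 4087]].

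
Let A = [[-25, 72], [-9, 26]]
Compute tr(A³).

tr A = 1 and det A = -2, so the characteristic polynomial is λ² − (1)λ + (-2) with roots 2 and -1.
Eigenvectors give P = [[-8, 3], [-3, 1]] with P⁻¹ = [[1, -3], [3, -8]], and A = P·diag(2, -1)·P⁻¹.
Then A³ = P·diag(8, -1)·P⁻¹ = [[-64, -3], [-24, -1]] · [[1, -3], [3, -8]] = [[-73, 216], [-27, 80]].

7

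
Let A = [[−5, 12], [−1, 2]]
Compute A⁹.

tr A = −3 and det A = 2, so the characteristic polynomial is λ² − (−3)λ + (2) with roots −2 and −1.
Eigenvectors give P = [[−4, 3], [−1, 1]] with P⁻¹ = [[−1, 3], [−1, 4]], and A = P·diag(−2, −1)·P⁻¹.
Then A⁹ = P·diag(−512, −1)·P⁻¹ = [[2048, −3], [512, −1]] · [[−1, 3], [−1, 4]] = [[−2045, 6132], [−511, 1532]].

[[−2045, 6132], [−511, 1532]]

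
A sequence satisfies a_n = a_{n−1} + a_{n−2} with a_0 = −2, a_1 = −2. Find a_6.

With companion matrix M = [[1, 1], [1, 0]], [a_n, a_{n−1}]ᵀ = M·[a_{n−1}, a_{n−2}]ᵀ, so [a_6, a_5]ᵀ = M⁵·[a_1, a_0]ᵀ.
M⁵ = [[8, 5], [5, 3]], giving [a_6, a_5]ᵀ = [[−26], [−16]].

−26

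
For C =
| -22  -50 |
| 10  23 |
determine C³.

[[-148, -350], [70, 167]]

tr C = 1 and det C = -6, so the characteristic polynomial is λ² − (1)λ + (-6) with roots 3 and -2.
Eigenvectors give P = [[-2, 5], [1, -2]] with P⁻¹ = [[2, 5], [1, 2]], and C = P·diag(3, -2)·P⁻¹.
Then C³ = P·diag(27, -8)·P⁻¹ = [[-54, -40], [27, 16]] · [[2, 5], [1, 2]] = [[-148, -350], [70, 167]].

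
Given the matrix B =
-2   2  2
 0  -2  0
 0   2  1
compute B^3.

B^2 = [[4, -4, -2], [0, 4, 0], [0, -2, 1]]
B^3 = [[-8, 12, 6], [0, -8, 0], [0, 6, 1]]

[[-8, 12, 6], [0, -8, 0], [0, 6, 1]]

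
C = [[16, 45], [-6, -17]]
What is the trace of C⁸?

tr C = -1 and det C = -2, so the characteristic polynomial is λ² − (-1)λ + (-2) with roots -2 and 1.
Eigenvectors give P = [[-5, -3], [2, 1]] with P⁻¹ = [[1, 3], [-2, -5]], and C = P·diag(-2, 1)·P⁻¹.
Then C⁸ = P·diag(256, 1)·P⁻¹ = [[-1280, -3], [512, 1]] · [[1, 3], [-2, -5]] = [[-1274, -3825], [510, 1531]].

257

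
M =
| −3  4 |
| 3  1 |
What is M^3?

[[−87, 76], [57, −11]]

M^2 = [[21, −8], [−6, 13]]
M^3 = [[−87, 76], [57, −11]]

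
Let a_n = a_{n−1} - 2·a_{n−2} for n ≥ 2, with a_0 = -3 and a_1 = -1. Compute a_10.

-91

With companion matrix B = [[1, -2], [1, 0]], [a_n, a_{n−1}]ᵀ = B·[a_{n−1}, a_{n−2}]ᵀ, so [a_10, a_9]ᵀ = B⁹·[a_1, a_0]ᵀ.
B⁹ = [[-11, 34], [-17, 6]], giving [a_10, a_9]ᵀ = [[-91], [-1]].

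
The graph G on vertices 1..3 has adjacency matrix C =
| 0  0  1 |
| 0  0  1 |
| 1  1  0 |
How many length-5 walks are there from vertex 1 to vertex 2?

0

The number of length-5 walks from vertex 1 to vertex 2 is entry (1,2) of C⁵, where C is the adjacency matrix.
C² = [[1, 1, 0], [1, 1, 0], [0, 0, 2]]
C³ = [[0, 0, 2], [0, 0, 2], [2, 2, 0]]
C⁴ = [[2, 2, 0], [2, 2, 0], [0, 0, 4]]
C⁵ = [[0, 0, 4], [0, 0, 4], [4, 4, 0]]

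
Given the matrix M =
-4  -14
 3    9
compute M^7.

[[-12226, -28826], [6177, 14541]]

tr M = 5 and det M = 6, so the characteristic polynomial is λ² − (5)λ + (6) with roots 2 and 3.
Eigenvectors give P = [[-7, -2], [3, 1]] with P⁻¹ = [[-1, -2], [3, 7]], and M = P·diag(2, 3)·P⁻¹.
Then M^7 = P·diag(128, 2187)·P⁻¹ = [[-896, -4374], [384, 2187]] · [[-1, -2], [3, 7]] = [[-12226, -28826], [6177, 14541]].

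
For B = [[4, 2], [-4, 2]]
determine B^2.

[[8, 12], [-24, -4]]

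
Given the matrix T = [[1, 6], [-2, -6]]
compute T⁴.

tr T = -5 and det T = 6, so the characteristic polynomial is λ² − (-5)λ + (6) with roots -3 and -2.
Eigenvectors give P = [[-3, -2], [2, 1]] with P⁻¹ = [[1, 2], [-2, -3]], and T = P·diag(-3, -2)·P⁻¹.
Then T⁴ = P·diag(81, 16)·P⁻¹ = [[-243, -32], [162, 16]] · [[1, 2], [-2, -3]] = [[-179, -390], [130, 276]].

[[-179, -390], [130, 276]]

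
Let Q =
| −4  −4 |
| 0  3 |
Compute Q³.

Q² = [[16, 4], [0, 9]]
Q³ = [[−64, −52], [0, 27]]

[[−64, −52], [0, 27]]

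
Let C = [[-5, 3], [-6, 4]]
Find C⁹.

tr C = -1 and det C = -2, so the characteristic polynomial is λ² − (-1)λ + (-2) with roots -2 and 1.
Eigenvectors give P = [[1, -1], [1, -2]] with P⁻¹ = [[2, -1], [1, -1]], and C = P·diag(-2, 1)·P⁻¹.
Then C⁹ = P·diag(-512, 1)·P⁻¹ = [[-512, -1], [-512, -2]] · [[2, -1], [1, -1]] = [[-1025, 513], [-1026, 514]].

[[-1025, 513], [-1026, 514]]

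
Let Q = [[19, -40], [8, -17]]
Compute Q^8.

tr Q = 2 and det Q = -3, so the characteristic polynomial is λ² − (2)λ + (-3) with roots 3 and -1.
Eigenvectors give P = [[5, 2], [2, 1]] with P⁻¹ = [[1, -2], [-2, 5]], and Q = P·diag(3, -1)·P⁻¹.
Then Q^8 = P·diag(6561, 1)·P⁻¹ = [[32805, 2], [13122, 1]] · [[1, -2], [-2, 5]] = [[32801, -65600], [13120, -26239]].

[[32801, -65600], [13120, -26239]]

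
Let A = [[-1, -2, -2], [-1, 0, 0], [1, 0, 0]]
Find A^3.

[[-1, -2, -2], [-1, -2, -2], [1, 2, 2]]

A^2 = [[1, 2, 2], [1, 2, 2], [-1, -2, -2]]
A^3 = [[-1, -2, -2], [-1, -2, -2], [1, 2, 2]]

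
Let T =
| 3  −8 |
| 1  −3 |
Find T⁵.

T² = I (check: tr T = 0 and det T = −1), so T⁵ = T since 5 is odd.

[[3, −8], [1, −3]]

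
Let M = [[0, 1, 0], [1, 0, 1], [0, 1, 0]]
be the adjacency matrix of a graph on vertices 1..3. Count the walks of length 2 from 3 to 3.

1

The number of length-2 walks from vertex 3 to vertex 3 is entry (3,3) of M², where M is the adjacency matrix.
M² = [[1, 0, 1], [0, 2, 0], [1, 0, 1]]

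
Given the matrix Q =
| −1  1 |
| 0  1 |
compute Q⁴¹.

Q² = I (check: tr Q = 0 and det Q = −1), so Q⁴¹ = Q since 41 is odd.

[[−1, 1], [0, 1]]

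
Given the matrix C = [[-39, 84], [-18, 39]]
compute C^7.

[[-28431, 61236], [-13122, 28431]]

tr C = 0 and det C = -9, so the characteristic polynomial is λ² − (0)λ + (-9) with roots 3 and -3.
Eigenvectors give P = [[2, 7], [1, 3]] with P⁻¹ = [[-3, 7], [1, -2]], and C = P·diag(3, -3)·P⁻¹.
Then C^7 = P·diag(2187, -2187)·P⁻¹ = [[4374, -15309], [2187, -6561]] · [[-3, 7], [1, -2]] = [[-28431, 61236], [-13122, 28431]].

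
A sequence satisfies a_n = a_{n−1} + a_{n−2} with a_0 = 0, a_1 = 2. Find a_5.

10

With companion matrix Q = [[1, 1], [1, 0]], [a_n, a_{n−1}]ᵀ = Q·[a_{n−1}, a_{n−2}]ᵀ, so [a_5, a_4]ᵀ = Q⁴·[a_1, a_0]ᵀ.
Q⁴ = [[5, 3], [3, 2]], giving [a_5, a_4]ᵀ = [[10], [6]].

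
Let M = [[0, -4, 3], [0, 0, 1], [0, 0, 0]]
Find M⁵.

M is strictly triangular, hence nilpotent: M³ = 0, so M⁵ = 0.

[[0, 0, 0], [0, 0, 0], [0, 0, 0]]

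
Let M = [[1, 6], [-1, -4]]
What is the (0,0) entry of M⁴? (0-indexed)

-29

tr M = -3 and det M = 2, so the characteristic polynomial is λ² − (-3)λ + (2) with roots -2 and -1.
Eigenvectors give P = [[-2, 3], [1, -1]] with P⁻¹ = [[1, 3], [1, 2]], and M = P·diag(-2, -1)·P⁻¹.
Then M⁴ = P·diag(16, 1)·P⁻¹ = [[-32, 3], [16, -1]] · [[1, 3], [1, 2]] = [[-29, -90], [15, 46]].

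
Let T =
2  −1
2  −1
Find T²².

[[2, −1], [2, −1]]

T² = T (a projection; rank 1, trace 1), so T²² = T.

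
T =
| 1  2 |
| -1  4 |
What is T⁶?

[[-601, 1330], [-665, 1394]]

tr T = 5 and det T = 6, so the characteristic polynomial is λ² − (5)λ + (6) with roots 2 and 3.
Eigenvectors give P = [[2, 1], [1, 1]] with P⁻¹ = [[1, -1], [-1, 2]], and T = P·diag(2, 3)·P⁻¹.
Then T⁶ = P·diag(64, 729)·P⁻¹ = [[128, 729], [64, 729]] · [[1, -1], [-1, 2]] = [[-601, 1330], [-665, 1394]].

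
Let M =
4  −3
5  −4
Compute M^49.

[[4, −3], [5, −4]]

M² = I (check: tr M = 0 and det M = −1), so M^49 = M since 49 is odd.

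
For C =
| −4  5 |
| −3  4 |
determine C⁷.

C² = I (check: tr C = 0 and det C = −1), so C⁷ = C since 7 is odd.

[[−4, 5], [−3, 4]]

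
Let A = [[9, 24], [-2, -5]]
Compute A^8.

[[26241, 78720], [-6560, -19679]]

tr A = 4 and det A = 3, so the characteristic polynomial is λ² − (4)λ + (3) with roots 1 and 3.
Eigenvectors give P = [[-3, 4], [1, -1]] with P⁻¹ = [[1, 4], [1, 3]], and A = P·diag(1, 3)·P⁻¹.
Then A^8 = P·diag(1, 6561)·P⁻¹ = [[-3, 26244], [1, -6561]] · [[1, 4], [1, 3]] = [[26241, 78720], [-6560, -19679]].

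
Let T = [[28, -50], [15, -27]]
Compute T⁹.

tr T = 1 and det T = -6, so the characteristic polynomial is λ² − (1)λ + (-6) with roots 3 and -2.
Eigenvectors give P = [[-2, -5], [-1, -3]] with P⁻¹ = [[-3, 5], [1, -2]], and T = P·diag(3, -2)·P⁻¹.
Then T⁹ = P·diag(19683, -512)·P⁻¹ = [[-39366, 2560], [-19683, 1536]] · [[-3, 5], [1, -2]] = [[120658, -201950], [60585, -101487]].

[[120658, -201950], [60585, -101487]]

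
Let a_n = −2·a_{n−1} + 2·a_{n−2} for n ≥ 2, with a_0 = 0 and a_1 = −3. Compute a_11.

−54816

With companion matrix B = [[−2, 2], [1, 0]], [a_n, a_{n−1}]ᵀ = B·[a_{n−1}, a_{n−2}]ᵀ, so [a_11, a_10]ᵀ = B^10·[a_1, a_0]ᵀ.
B^10 = [[18272, −13376], [−6688, 4896]], giving [a_11, a_10]ᵀ = [[−54816], [20064]].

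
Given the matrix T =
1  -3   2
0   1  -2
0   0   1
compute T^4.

[[1, -12, 44], [0, 1, -8], [0, 0, 1]]

T = I + N where N = [[0, -3, 2], [0, 0, -2], [0, 0, 0]] is strictly upper-triangular, so N^3 = 0.
(I + N)^4 = I + 4·N + 6·N^2 = [[1, -12, 44], [0, 1, -8], [0, 0, 1]].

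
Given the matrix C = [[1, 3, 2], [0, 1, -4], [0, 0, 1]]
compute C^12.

[[1, 36, -768], [0, 1, -48], [0, 0, 1]]

C = I + N where N = [[0, 3, 2], [0, 0, -4], [0, 0, 0]] is strictly upper-triangular, so N^3 = 0.
(I + N)^12 = I + 12·N + 66·N^2 = [[1, 36, -768], [0, 1, -48], [0, 0, 1]].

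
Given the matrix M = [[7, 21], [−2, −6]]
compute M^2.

[[7, 21], [−2, −6]]

M² = M (a projection; rank 1, trace 1), so M^2 = M.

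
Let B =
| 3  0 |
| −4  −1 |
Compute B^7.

[[2187, 0], [−2188, −1]]

tr B = 2 and det B = −3, so the characteristic polynomial is λ² − (2)λ + (−3) with roots −1 and 3.
Eigenvectors give P = [[0, −1], [−1, 1]] with P⁻¹ = [[−1, −1], [−1, 0]], and B = P·diag(−1, 3)·P⁻¹.
Then B^7 = P·diag(−1, 2187)·P⁻¹ = [[0, −2187], [1, 2187]] · [[−1, −1], [−1, 0]] = [[2187, 0], [−2188, −1]].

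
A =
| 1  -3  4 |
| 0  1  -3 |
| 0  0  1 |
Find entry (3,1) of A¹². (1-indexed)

A = I + N where N = [[0, -3, 4], [0, 0, -3], [0, 0, 0]] is strictly upper-triangular, so N³ = 0.
(I + N)¹² = I + 12·N + 66·N² = [[1, -36, 642], [0, 1, -36], [0, 0, 1]].

0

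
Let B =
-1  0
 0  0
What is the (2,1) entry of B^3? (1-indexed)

0

B^2 = [[1, 0], [0, 0]]
B^3 = [[-1, 0], [0, 0]]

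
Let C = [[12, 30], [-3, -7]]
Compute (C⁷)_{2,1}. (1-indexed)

-6177

tr C = 5 and det C = 6, so the characteristic polynomial is λ² − (5)λ + (6) with roots 3 and 2.
Eigenvectors give P = [[-10, 3], [3, -1]] with P⁻¹ = [[-1, -3], [-3, -10]], and C = P·diag(3, 2)·P⁻¹.
Then C⁷ = P·diag(2187, 128)·P⁻¹ = [[-21870, 384], [6561, -128]] · [[-1, -3], [-3, -10]] = [[20718, 61770], [-6177, -18403]].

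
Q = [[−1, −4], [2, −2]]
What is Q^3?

[[31, 4], [−2, 32]]

Q^2 = [[−7, 12], [−6, −4]]
Q^3 = [[31, 4], [−2, 32]]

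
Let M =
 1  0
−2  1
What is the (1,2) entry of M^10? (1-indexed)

M = I + N where N = [[0, 0], [−2, 0]] is strictly lower-triangular, so N^2 = 0.
(I + N)^10 = I + 10·N = [[1, 0], [−20, 1]].

0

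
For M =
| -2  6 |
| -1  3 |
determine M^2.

[[-2, 6], [-1, 3]]

M² = M (a projection; rank 1, trace 1), so M^2 = M.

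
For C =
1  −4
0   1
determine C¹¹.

[[1, −44], [0, 1]]

C = I + N where N = [[0, −4], [0, 0]] is strictly upper-triangular, so N² = 0.
(I + N)¹¹ = I + 11·N = [[1, −44], [0, 1]].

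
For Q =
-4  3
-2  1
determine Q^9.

[[-1534, 1533], [-1022, 1021]]

tr Q = -3 and det Q = 2, so the characteristic polynomial is λ² − (-3)λ + (2) with roots -2 and -1.
Eigenvectors give P = [[3, 1], [2, 1]] with P⁻¹ = [[1, -1], [-2, 3]], and Q = P·diag(-2, -1)·P⁻¹.
Then Q^9 = P·diag(-512, -1)·P⁻¹ = [[-1536, -1], [-1024, -1]] · [[1, -1], [-2, 3]] = [[-1534, 1533], [-1022, 1021]].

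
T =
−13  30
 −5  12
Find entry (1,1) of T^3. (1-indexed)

−97

tr T = −1 and det T = −6, so the characteristic polynomial is λ² − (−1)λ + (−6) with roots −3 and 2.
Eigenvectors give P = [[3, −2], [1, −1]] with P⁻¹ = [[1, −2], [1, −3]], and T = P·diag(−3, 2)·P⁻¹.
Then T^3 = P·diag(−27, 8)·P⁻¹ = [[−81, −16], [−27, −8]] · [[1, −2], [1, −3]] = [[−97, 210], [−35, 78]].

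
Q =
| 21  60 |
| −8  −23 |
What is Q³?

tr Q = −2 and det Q = −3, so the characteristic polynomial is λ² − (−2)λ + (−3) with roots −3 and 1.
Eigenvectors give P = [[5, −3], [−2, 1]] with P⁻¹ = [[−1, −3], [−2, −5]], and Q = P·diag(−3, 1)·P⁻¹.
Then Q³ = P·diag(−27, 1)·P⁻¹ = [[−135, −3], [54, 1]] · [[−1, −3], [−2, −5]] = [[141, 420], [−56, −167]].

[[141, 420], [−56, −167]]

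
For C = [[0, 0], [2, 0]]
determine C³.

[[0, 0], [0, 0]]

C is strictly triangular, hence nilpotent: C² = 0, so C³ = 0.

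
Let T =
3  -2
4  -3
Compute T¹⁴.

[[1, 0], [0, 1]]

T² = I (check: tr T = 0 and det T = -1), so T¹⁴ = I since 14 is even.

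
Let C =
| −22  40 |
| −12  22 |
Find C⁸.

tr C = 0 and det C = −4, so the characteristic polynomial is λ² − (0)λ + (−4) with roots −2 and 2.
Eigenvectors give P = [[2, −5], [1, −3]] with P⁻¹ = [[3, −5], [1, −2]], and C = P·diag(−2, 2)·P⁻¹.
Then C⁸ = P·diag(256, 256)·P⁻¹ = [[512, −1280], [256, −768]] · [[3, −5], [1, −2]] = [[256, 0], [0, 256]].

[[256, 0], [0, 256]]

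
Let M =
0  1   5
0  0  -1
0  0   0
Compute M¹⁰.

M is strictly triangular, hence nilpotent: M³ = 0, so M¹⁰ = 0.

[[0, 0, 0], [0, 0, 0], [0, 0, 0]]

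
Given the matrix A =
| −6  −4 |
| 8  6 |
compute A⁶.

[[64, 0], [0, 64]]

tr A = 0 and det A = −4, so the characteristic polynomial is λ² − (0)λ + (−4) with roots 2 and −2.
Eigenvectors give P = [[−1, −1], [2, 1]] with P⁻¹ = [[1, 1], [−2, −1]], and A = P·diag(2, −2)·P⁻¹.
Then A⁶ = P·diag(64, 64)·P⁻¹ = [[−64, −64], [128, 64]] · [[1, 1], [−2, −1]] = [[64, 0], [0, 64]].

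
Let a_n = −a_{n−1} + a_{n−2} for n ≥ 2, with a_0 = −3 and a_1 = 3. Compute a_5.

With companion matrix B = [[−1, 1], [1, 0]], [a_n, a_{n−1}]ᵀ = B·[a_{n−1}, a_{n−2}]ᵀ, so [a_5, a_4]ᵀ = B⁴·[a_1, a_0]ᵀ.
B⁴ = [[5, −3], [−3, 2]], giving [a_5, a_4]ᵀ = [[24], [−15]].

24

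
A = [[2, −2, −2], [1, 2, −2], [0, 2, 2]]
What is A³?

A² = [[2, −12, −4], [4, −2, −10], [2, 8, 0]]
A³ = [[−8, −36, 12], [6, −32, −24], [12, 12, −20]]

[[−8, −36, 12], [6, −32, −24], [12, 12, −20]]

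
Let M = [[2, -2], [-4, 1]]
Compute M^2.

[[12, -6], [-12, 9]]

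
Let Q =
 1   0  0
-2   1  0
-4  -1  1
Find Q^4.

Q = I + N where N = [[0, 0, 0], [-2, 0, 0], [-4, -1, 0]] is strictly lower-triangular, so N^3 = 0.
(I + N)^4 = I + 4·N + 6·N^2 = [[1, 0, 0], [-8, 1, 0], [-4, -4, 1]].

[[1, 0, 0], [-8, 1, 0], [-4, -4, 1]]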